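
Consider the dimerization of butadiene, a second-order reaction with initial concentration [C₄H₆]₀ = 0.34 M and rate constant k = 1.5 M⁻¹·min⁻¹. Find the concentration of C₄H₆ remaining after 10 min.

0.05574 M

Step 1: For a second-order reaction: 1/[C₄H₆] = 1/[C₄H₆]₀ + kt
Step 2: 1/[C₄H₆] = 1/0.34 + 1.5 × 10
Step 3: 1/[C₄H₆] = 2.941 + 15 = 17.94
Step 4: [C₄H₆] = 1/17.94 = 0.05574 M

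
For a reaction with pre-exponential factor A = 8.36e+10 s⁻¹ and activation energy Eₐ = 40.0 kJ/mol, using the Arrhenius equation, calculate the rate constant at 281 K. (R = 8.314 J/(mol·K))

3.06e+03 s⁻¹

Step 1: Use the Arrhenius equation: k = A × exp(-Eₐ/RT)
Step 2: Convert Eₐ to J/mol: 40.0 kJ/mol = 40000 J/mol
Step 3: Calculate the exponent: -Eₐ/(RT) = -40000/(8.314 × 281) = -17.12157
Step 4: k = 8.36e+10 × exp(-17.12157)
Step 5: k = 8.36e+10 × 3.66604e-08 = 3.0648e+03 s⁻¹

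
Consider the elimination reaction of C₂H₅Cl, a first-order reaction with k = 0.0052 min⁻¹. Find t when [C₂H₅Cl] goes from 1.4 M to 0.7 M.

133.3 min

Step 1: For first-order: t = ln([C₂H₅Cl]₀/[C₂H₅Cl])/k
Step 2: t = ln(1.4/0.7)/0.0052
Step 3: t = ln(2)/0.0052
Step 4: t = 0.6931/0.0052 = 133.3 min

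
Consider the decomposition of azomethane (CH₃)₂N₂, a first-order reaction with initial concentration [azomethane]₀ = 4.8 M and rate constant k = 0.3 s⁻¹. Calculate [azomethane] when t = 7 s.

0.5878 M

Step 1: For a first-order reaction: [azomethane] = [azomethane]₀ × e^(-kt)
Step 2: [azomethane] = 4.8 × e^(-0.3 × 7)
Step 3: [azomethane] = 4.8 × e^(-2.1)
Step 4: [azomethane] = 4.8 × 0.122456 = 0.5878 M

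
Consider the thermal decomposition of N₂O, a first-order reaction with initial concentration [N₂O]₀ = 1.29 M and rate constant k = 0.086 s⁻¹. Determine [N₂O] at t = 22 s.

0.1945 M

Step 1: For a first-order reaction: [N₂O] = [N₂O]₀ × e^(-kt)
Step 2: [N₂O] = 1.29 × e^(-0.086 × 22)
Step 3: [N₂O] = 1.29 × e^(-1.892)
Step 4: [N₂O] = 1.29 × 0.15077 = 0.1945 M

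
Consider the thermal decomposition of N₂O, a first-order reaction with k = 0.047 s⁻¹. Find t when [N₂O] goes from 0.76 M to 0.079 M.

48.17 s

Step 1: For first-order: t = ln([N₂O]₀/[N₂O])/k
Step 2: t = ln(0.76/0.079)/0.047
Step 3: t = ln(9.62)/0.047
Step 4: t = 2.264/0.047 = 48.17 s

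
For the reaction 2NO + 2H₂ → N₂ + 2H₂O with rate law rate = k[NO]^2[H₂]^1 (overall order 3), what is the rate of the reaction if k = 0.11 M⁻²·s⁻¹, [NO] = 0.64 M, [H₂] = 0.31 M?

0.01397 M/s

Step 1: The rate law is rate = k[NO]^2[H₂]^1, overall order = 2+1 = 3
Step 2: Substitute values: rate = 0.11 × (0.64)^2 × (0.31)^1
Step 3: rate = 0.11 × 0.4096 × 0.31 = 0.0139674 M/s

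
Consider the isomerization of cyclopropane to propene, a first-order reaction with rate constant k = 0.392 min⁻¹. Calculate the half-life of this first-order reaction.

1.768 min

Step 1: For a first-order reaction, t₁/₂ = ln(2)/k
Step 2: t₁/₂ = ln(2)/0.392
Step 3: t₁/₂ = 0.6931/0.392 = 1.768 min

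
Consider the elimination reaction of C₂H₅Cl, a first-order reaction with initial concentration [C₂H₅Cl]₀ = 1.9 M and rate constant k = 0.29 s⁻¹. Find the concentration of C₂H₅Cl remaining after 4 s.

0.5956 M

Step 1: For a first-order reaction: [C₂H₅Cl] = [C₂H₅Cl]₀ × e^(-kt)
Step 2: [C₂H₅Cl] = 1.9 × e^(-0.29 × 4)
Step 3: [C₂H₅Cl] = 1.9 × e^(-1.16)
Step 4: [C₂H₅Cl] = 1.9 × 0.313486 = 0.5956 M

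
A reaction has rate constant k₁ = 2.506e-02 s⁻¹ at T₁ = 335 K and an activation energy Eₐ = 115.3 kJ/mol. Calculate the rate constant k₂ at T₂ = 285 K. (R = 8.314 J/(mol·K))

1.757e-05 s⁻¹

Step 1: Use the two-temperature Arrhenius form: ln(k₂/k₁) = -Eₐ/R × (1/T₂ - 1/T₁)
Step 2: Convert Eₐ to J/mol: 115.3 kJ/mol = 115300 J/mol
Step 3: 1/T₂ - 1/T₁ = 1/285 - 1/335 = 5.236973e-04 K⁻¹
Step 4: ln(k₂/k₁) = -115300/8.314 × 5.236973e-04 = -7.26273
Step 5: k₂ = k₁ × exp(-7.26273) = 2.506e-02 × 7.01191e-04 = 1.757e-05 s⁻¹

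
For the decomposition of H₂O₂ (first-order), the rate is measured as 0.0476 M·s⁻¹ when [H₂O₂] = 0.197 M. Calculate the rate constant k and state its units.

0.2416 s⁻¹

Step 1: rate = k[H₂O₂]^1, so k = rate / [H₂O₂]^1.
Step 2: k = 0.0476 / (0.197)^1 = 0.0476 / 0.197.
Step 3: k = 0.2416 s⁻¹.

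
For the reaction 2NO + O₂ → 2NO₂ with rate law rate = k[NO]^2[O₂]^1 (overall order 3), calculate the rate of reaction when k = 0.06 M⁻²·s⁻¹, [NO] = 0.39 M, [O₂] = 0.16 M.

0.00146 M/s

Step 1: The rate law is rate = k[NO]^2[O₂]^1, overall order = 2+1 = 3
Step 2: Substitute values: rate = 0.06 × (0.39)^2 × (0.16)^1
Step 3: rate = 0.06 × 0.1521 × 0.16 = 0.00146016 M/s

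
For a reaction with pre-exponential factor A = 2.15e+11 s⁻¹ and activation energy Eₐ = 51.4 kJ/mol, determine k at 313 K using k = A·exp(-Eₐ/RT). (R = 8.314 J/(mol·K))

5.68e+02 s⁻¹

Step 1: Use the Arrhenius equation: k = A × exp(-Eₐ/RT)
Step 2: Convert Eₐ to J/mol: 51.4 kJ/mol = 51400 J/mol
Step 3: Calculate the exponent: -Eₐ/(RT) = -51400/(8.314 × 313) = -19.75189
Step 4: k = 2.15e+11 × exp(-19.75189)
Step 5: k = 2.15e+11 × 2.64158e-09 = 5.6794e+02 s⁻¹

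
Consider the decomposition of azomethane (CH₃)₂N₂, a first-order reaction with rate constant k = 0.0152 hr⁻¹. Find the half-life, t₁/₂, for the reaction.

45.6 hr

Step 1: For a first-order reaction, t₁/₂ = ln(2)/k
Step 2: t₁/₂ = ln(2)/0.0152
Step 3: t₁/₂ = 0.6931/0.0152 = 45.6 hr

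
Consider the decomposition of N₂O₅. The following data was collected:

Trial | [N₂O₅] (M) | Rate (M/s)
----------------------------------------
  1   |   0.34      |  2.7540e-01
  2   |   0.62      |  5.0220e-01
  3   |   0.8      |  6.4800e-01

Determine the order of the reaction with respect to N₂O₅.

first order (1)

Step 1: Compare trials to find order n where rate₂/rate₁ = ([N₂O₅]₂/[N₂O₅]₁)^n
Step 2: rate₂/rate₁ = 5.0220e-01/2.7540e-01 = 1.824
Step 3: [N₂O₅]₂/[N₂O₅]₁ = 0.62/0.34 = 1.824
Step 4: n = ln(1.824)/ln(1.824) = 1.00 ≈ 1
Step 5: The reaction is first order in N₂O₅.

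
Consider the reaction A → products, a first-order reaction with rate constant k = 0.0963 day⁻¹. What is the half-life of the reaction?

7.198 day

Step 1: For a first-order reaction, t₁/₂ = ln(2)/k
Step 2: t₁/₂ = ln(2)/0.0963
Step 3: t₁/₂ = 0.6931/0.0963 = 7.198 day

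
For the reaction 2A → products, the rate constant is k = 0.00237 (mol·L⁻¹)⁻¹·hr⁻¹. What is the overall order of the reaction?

second order (2)

Step 1: The units of k for an nth-order reaction are (concentration)^(1-n)·(time)⁻¹.
Step 2: Here k has units (mol·L⁻¹)⁻¹·hr⁻¹, so the concentration exponent is -1.
Step 3: 1 - n = -1 ⇒ n = 2. The reaction is second order.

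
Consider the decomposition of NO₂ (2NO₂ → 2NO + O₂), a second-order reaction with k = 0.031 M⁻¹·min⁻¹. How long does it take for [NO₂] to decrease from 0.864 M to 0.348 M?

55.36 min

Step 1: For second-order: t = (1/[NO₂] - 1/[NO₂]₀)/k
Step 2: t = (1/0.348 - 1/0.864)/0.031
Step 3: t = (2.874 - 1.157)/0.031
Step 4: t = 1.716/0.031 = 55.36 min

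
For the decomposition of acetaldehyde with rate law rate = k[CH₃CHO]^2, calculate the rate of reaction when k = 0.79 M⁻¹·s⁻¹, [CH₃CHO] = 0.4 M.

0.1264 M/s

Step 1: Identify the rate law: rate = k[CH₃CHO]^2
Step 2: Substitute values: rate = 0.79 × (0.4)^2
Step 3: Calculate: rate = 0.79 × 0.16 = 0.1264 M/s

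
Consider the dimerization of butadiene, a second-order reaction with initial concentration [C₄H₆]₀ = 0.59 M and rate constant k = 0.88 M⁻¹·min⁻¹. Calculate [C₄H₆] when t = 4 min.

0.1918 M

Step 1: For a second-order reaction: 1/[C₄H₆] = 1/[C₄H₆]₀ + kt
Step 2: 1/[C₄H₆] = 1/0.59 + 0.88 × 4
Step 3: 1/[C₄H₆] = 1.695 + 3.52 = 5.215
Step 4: [C₄H₆] = 1/5.215 = 0.1918 M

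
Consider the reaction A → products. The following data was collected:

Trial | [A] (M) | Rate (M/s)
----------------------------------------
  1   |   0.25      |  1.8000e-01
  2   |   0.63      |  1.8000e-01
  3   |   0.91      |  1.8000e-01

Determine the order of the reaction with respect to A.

zeroth order (0)

Step 1: Compare trials - when concentration changes, rate stays constant.
Step 2: rate₂/rate₁ = 1.8000e-01/1.8000e-01 = 1
Step 3: [A]₂/[A]₁ = 0.63/0.25 = 2.52
Step 4: Since rate ratio ≈ (conc ratio)^0, the reaction is zeroth order.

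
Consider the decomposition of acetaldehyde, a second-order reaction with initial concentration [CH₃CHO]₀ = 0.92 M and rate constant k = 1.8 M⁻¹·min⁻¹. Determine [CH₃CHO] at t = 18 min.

0.02986 M

Step 1: For a second-order reaction: 1/[CH₃CHO] = 1/[CH₃CHO]₀ + kt
Step 2: 1/[CH₃CHO] = 1/0.92 + 1.8 × 18
Step 3: 1/[CH₃CHO] = 1.087 + 32.4 = 33.49
Step 4: [CH₃CHO] = 1/33.49 = 0.02986 M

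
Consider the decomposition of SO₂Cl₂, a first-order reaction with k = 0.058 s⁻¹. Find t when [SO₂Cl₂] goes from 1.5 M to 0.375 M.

23.9 s

Step 1: For first-order: t = ln([SO₂Cl₂]₀/[SO₂Cl₂])/k
Step 2: t = ln(1.5/0.375)/0.058
Step 3: t = ln(4)/0.058
Step 4: t = 1.386/0.058 = 23.9 s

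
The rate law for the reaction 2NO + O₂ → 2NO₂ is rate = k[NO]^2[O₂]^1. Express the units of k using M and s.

M⁻²·s⁻¹

Step 1: Overall order = 2 + 1 = 3.
Step 2: rate has units M·s⁻¹; [NO]^2[O₂]^1 has units M^3.
Step 3: k = rate/([NO]^2[O₂]^1), so units of k = M^(1-3)·s⁻¹ = M⁻²·s⁻¹.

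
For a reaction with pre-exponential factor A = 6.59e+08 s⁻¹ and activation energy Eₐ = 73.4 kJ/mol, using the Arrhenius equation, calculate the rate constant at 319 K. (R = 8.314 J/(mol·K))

6.30e-04 s⁻¹

Step 1: Use the Arrhenius equation: k = A × exp(-Eₐ/RT)
Step 2: Convert Eₐ to J/mol: 73.4 kJ/mol = 73400 J/mol
Step 3: Calculate the exponent: -Eₐ/(RT) = -73400/(8.314 × 319) = -27.67549
Step 4: k = 6.59e+08 × exp(-27.67549)
Step 5: k = 6.59e+08 × 9.56505e-13 = 6.3034e-04 s⁻¹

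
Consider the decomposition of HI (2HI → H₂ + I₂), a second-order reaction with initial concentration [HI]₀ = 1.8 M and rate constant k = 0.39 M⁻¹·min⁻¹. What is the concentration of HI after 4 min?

0.4727 M

Step 1: For a second-order reaction: 1/[HI] = 1/[HI]₀ + kt
Step 2: 1/[HI] = 1/1.8 + 0.39 × 4
Step 3: 1/[HI] = 0.5556 + 1.56 = 2.116
Step 4: [HI] = 1/2.116 = 0.4727 M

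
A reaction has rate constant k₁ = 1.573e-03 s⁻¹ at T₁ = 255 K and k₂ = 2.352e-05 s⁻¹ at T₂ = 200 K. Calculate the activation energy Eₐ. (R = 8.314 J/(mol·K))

32.4 kJ/mol

Step 1: Use the two-temperature Arrhenius form: ln(k₂/k₁) = -Eₐ/R × (1/T₂ - 1/T₁)
Step 2: ln(k₂/k₁) = ln(2.352e-05/1.573e-03) = ln(0.0149523) = -4.20289
Step 3: 1/T₂ - 1/T₁ = 1/200 - 1/255 = 1.078431e-03 K⁻¹
Step 4: Eₐ = -R × ln(k₂/k₁) / (1/T₂ - 1/T₁) = -8.314 × -4.20289 / 1.078431e-03
Step 5: Eₐ = 3.2402e+04 J/mol = 32.4 kJ/mol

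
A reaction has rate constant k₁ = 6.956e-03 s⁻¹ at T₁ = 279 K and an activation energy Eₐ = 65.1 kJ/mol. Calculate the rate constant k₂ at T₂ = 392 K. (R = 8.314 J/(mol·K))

2.269e+01 s⁻¹

Step 1: Use the two-temperature Arrhenius form: ln(k₂/k₁) = -Eₐ/R × (1/T₂ - 1/T₁)
Step 2: Convert Eₐ to J/mol: 65.1 kJ/mol = 65100 J/mol
Step 3: 1/T₂ - 1/T₁ = 1/392 - 1/279 = -1.033209e-03 K⁻¹
Step 4: ln(k₂/k₁) = -65100/8.314 × -1.033209e-03 = 8.09020
Step 5: k₂ = k₁ × exp(8.09020) = 6.956e-03 × 3.26234e+03 = 2.269e+01 s⁻¹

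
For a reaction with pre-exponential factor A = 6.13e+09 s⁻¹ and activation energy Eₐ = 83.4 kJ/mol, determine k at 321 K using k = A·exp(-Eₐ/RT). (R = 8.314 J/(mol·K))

1.64e-04 s⁻¹

Step 1: Use the Arrhenius equation: k = A × exp(-Eₐ/RT)
Step 2: Convert Eₐ to J/mol: 83.4 kJ/mol = 83400 J/mol
Step 3: Calculate the exponent: -Eₐ/(RT) = -83400/(8.314 × 321) = -31.25007
Step 4: k = 6.13e+09 × exp(-31.25007)
Step 5: k = 6.13e+09 × 2.68082e-14 = 1.6433e-04 s⁻¹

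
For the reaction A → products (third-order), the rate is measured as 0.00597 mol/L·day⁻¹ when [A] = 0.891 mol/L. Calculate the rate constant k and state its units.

0.00844 (mol/L)⁻²·day⁻¹

Step 1: rate = k[A]^3, so k = rate / [A]^3.
Step 2: k = 0.00597 / (0.891)^3 = 0.00597 / 0.7073.
Step 3: k = 0.00844 (mol/L)⁻²·day⁻¹.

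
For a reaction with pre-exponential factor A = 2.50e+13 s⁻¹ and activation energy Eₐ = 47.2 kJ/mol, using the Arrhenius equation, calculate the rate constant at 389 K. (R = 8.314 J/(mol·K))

1.15e+07 s⁻¹

Step 1: Use the Arrhenius equation: k = A × exp(-Eₐ/RT)
Step 2: Convert Eₐ to J/mol: 47.2 kJ/mol = 47200 J/mol
Step 3: Calculate the exponent: -Eₐ/(RT) = -47200/(8.314 × 389) = -14.59427
Step 4: k = 2.50e+13 × exp(-14.59427)
Step 5: k = 2.50e+13 × 4.58975e-07 = 1.1474e+07 s⁻¹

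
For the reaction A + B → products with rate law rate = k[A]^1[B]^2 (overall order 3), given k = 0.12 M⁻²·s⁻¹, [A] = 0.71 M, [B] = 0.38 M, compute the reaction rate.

0.0123 M/s

Step 1: The rate law is rate = k[A]^1[B]^2, overall order = 1+2 = 3
Step 2: Substitute values: rate = 0.12 × (0.71)^1 × (0.38)^2
Step 3: rate = 0.12 × 0.71 × 0.1444 = 0.0123029 M/s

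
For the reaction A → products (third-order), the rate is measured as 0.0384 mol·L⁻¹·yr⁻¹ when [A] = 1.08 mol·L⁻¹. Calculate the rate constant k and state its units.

0.03048 (mol·L⁻¹)⁻²·yr⁻¹

Step 1: rate = k[A]^3, so k = rate / [A]^3.
Step 2: k = 0.0384 / (1.08)^3 = 0.0384 / 1.26.
Step 3: k = 0.03048 (mol·L⁻¹)⁻²·yr⁻¹.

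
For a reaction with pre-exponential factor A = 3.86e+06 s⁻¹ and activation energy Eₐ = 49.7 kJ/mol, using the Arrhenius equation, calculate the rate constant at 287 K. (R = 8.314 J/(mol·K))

3.47e-03 s⁻¹

Step 1: Use the Arrhenius equation: k = A × exp(-Eₐ/RT)
Step 2: Convert Eₐ to J/mol: 49.7 kJ/mol = 49700 J/mol
Step 3: Calculate the exponent: -Eₐ/(RT) = -49700/(8.314 × 287) = -20.82881
Step 4: k = 3.86e+06 × exp(-20.82881)
Step 5: k = 3.86e+06 × 8.99835e-10 = 3.4734e-03 s⁻¹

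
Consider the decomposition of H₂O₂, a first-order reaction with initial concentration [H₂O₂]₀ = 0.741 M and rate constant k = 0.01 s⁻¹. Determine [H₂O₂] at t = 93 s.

0.2924 M

Step 1: For a first-order reaction: [H₂O₂] = [H₂O₂]₀ × e^(-kt)
Step 2: [H₂O₂] = 0.741 × e^(-0.01 × 93)
Step 3: [H₂O₂] = 0.741 × e^(-0.93)
Step 4: [H₂O₂] = 0.741 × 0.394554 = 0.2924 M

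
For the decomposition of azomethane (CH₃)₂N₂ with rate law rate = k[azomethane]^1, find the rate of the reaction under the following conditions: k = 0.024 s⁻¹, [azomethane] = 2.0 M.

0.048 M/s

Step 1: Identify the rate law: rate = k[azomethane]^1
Step 2: Substitute values: rate = 0.024 × (2.0)^1
Step 3: Calculate: rate = 0.024 × 2 = 0.048 M/s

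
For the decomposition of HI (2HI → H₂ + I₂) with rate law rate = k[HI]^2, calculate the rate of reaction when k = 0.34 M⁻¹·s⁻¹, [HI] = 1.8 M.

1.102 M/s

Step 1: Identify the rate law: rate = k[HI]^2
Step 2: Substitute values: rate = 0.34 × (1.8)^2
Step 3: Calculate: rate = 0.34 × 3.24 = 1.1016 M/s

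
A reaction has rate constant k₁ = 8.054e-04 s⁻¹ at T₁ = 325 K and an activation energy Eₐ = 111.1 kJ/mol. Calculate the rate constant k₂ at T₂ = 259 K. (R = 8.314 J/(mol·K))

2.268e-08 s⁻¹

Step 1: Use the two-temperature Arrhenius form: ln(k₂/k₁) = -Eₐ/R × (1/T₂ - 1/T₁)
Step 2: Convert Eₐ to J/mol: 111.1 kJ/mol = 111100 J/mol
Step 3: 1/T₂ - 1/T₁ = 1/259 - 1/325 = 7.840808e-04 K⁻¹
Step 4: ln(k₂/k₁) = -111100/8.314 × 7.840808e-04 = -10.47767
Step 5: k₂ = k₁ × exp(-10.47767) = 8.054e-04 × 2.81583e-05 = 2.268e-08 s⁻¹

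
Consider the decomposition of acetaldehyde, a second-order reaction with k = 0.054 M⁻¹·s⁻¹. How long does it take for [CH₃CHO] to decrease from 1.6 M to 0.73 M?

13.79 s

Step 1: For second-order: t = (1/[CH₃CHO] - 1/[CH₃CHO]₀)/k
Step 2: t = (1/0.73 - 1/1.6)/0.054
Step 3: t = (1.37 - 0.625)/0.054
Step 4: t = 0.7449/0.054 = 13.79 s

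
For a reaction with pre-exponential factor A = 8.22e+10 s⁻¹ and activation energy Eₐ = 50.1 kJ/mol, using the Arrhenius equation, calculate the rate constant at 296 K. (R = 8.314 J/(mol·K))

1.18e+02 s⁻¹

Step 1: Use the Arrhenius equation: k = A × exp(-Eₐ/RT)
Step 2: Convert Eₐ to J/mol: 50.1 kJ/mol = 50100 J/mol
Step 3: Calculate the exponent: -Eₐ/(RT) = -50100/(8.314 × 296) = -20.35804
Step 4: k = 8.22e+10 × exp(-20.35804)
Step 5: k = 8.22e+10 × 1.44084e-09 = 1.1844e+02 s⁻¹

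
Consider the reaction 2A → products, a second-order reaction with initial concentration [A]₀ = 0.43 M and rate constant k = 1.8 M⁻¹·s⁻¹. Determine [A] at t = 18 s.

0.0288 M

Step 1: For a second-order reaction: 1/[A] = 1/[A]₀ + kt
Step 2: 1/[A] = 1/0.43 + 1.8 × 18
Step 3: 1/[A] = 2.326 + 32.4 = 34.73
Step 4: [A] = 1/34.73 = 0.0288 M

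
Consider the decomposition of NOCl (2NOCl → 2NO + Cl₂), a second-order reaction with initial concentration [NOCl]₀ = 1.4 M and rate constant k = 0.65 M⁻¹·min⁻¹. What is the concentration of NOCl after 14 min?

0.1019 M

Step 1: For a second-order reaction: 1/[NOCl] = 1/[NOCl]₀ + kt
Step 2: 1/[NOCl] = 1/1.4 + 0.65 × 14
Step 3: 1/[NOCl] = 0.7143 + 9.1 = 9.814
Step 4: [NOCl] = 1/9.814 = 0.1019 M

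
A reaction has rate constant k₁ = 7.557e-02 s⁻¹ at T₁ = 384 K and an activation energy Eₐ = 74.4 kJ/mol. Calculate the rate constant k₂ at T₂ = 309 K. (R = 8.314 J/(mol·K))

2.641e-04 s⁻¹

Step 1: Use the two-temperature Arrhenius form: ln(k₂/k₁) = -Eₐ/R × (1/T₂ - 1/T₁)
Step 2: Convert Eₐ to J/mol: 74.4 kJ/mol = 74400 J/mol
Step 3: 1/T₂ - 1/T₁ = 1/309 - 1/384 = 6.320793e-04 K⁻¹
Step 4: ln(k₂/k₁) = -74400/8.314 × 6.320793e-04 = -5.65633
Step 5: k₂ = k₁ × exp(-5.65633) = 7.557e-02 × 3.49532e-03 = 2.641e-04 s⁻¹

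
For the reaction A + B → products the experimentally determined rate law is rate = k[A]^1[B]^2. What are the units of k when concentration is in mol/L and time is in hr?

(mol/L)⁻²·hr⁻¹

Step 1: Overall order = 1 + 2 = 3.
Step 2: rate has units mol/L·hr⁻¹; [A]^1[B]^2 has units (mol/L)^3.
Step 3: k = rate/([A]^1[B]^2), so units of k = (mol/L)^(1-3)·hr⁻¹ = (mol/L)⁻²·hr⁻¹.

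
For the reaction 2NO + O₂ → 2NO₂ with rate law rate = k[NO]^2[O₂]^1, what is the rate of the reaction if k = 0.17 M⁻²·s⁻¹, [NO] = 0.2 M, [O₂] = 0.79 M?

0.005372 M/s

Step 1: The rate law is rate = k[NO]^2[O₂]^1
Step 2: Substitute: rate = 0.17 × (0.2)^2 × (0.79)^1
Step 3: rate = 0.17 × 0.04 × 0.79 = 0.005372 M/s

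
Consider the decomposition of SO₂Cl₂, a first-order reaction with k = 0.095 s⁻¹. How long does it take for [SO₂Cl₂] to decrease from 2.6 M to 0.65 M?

14.59 s

Step 1: For first-order: t = ln([SO₂Cl₂]₀/[SO₂Cl₂])/k
Step 2: t = ln(2.6/0.65)/0.095
Step 3: t = ln(4)/0.095
Step 4: t = 1.386/0.095 = 14.59 s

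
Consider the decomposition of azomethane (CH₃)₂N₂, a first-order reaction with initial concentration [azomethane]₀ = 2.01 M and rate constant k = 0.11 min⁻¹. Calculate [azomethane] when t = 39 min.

0.02755 M

Step 1: For a first-order reaction: [azomethane] = [azomethane]₀ × e^(-kt)
Step 2: [azomethane] = 2.01 × e^(-0.11 × 39)
Step 3: [azomethane] = 2.01 × e^(-4.29)
Step 4: [azomethane] = 2.01 × 0.0137049 = 0.02755 M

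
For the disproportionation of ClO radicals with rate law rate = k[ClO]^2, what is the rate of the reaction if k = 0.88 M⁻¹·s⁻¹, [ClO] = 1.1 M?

1.065 M/s

Step 1: Identify the rate law: rate = k[ClO]^2
Step 2: Substitute values: rate = 0.88 × (1.1)^2
Step 3: Calculate: rate = 0.88 × 1.21 = 1.0648 M/s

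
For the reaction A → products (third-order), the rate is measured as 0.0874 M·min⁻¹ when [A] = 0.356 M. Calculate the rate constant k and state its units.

1.937 M⁻²·min⁻¹

Step 1: rate = k[A]^3, so k = rate / [A]^3.
Step 2: k = 0.0874 / (0.356)^3 = 0.0874 / 0.04512.
Step 3: k = 1.937 M⁻²·min⁻¹.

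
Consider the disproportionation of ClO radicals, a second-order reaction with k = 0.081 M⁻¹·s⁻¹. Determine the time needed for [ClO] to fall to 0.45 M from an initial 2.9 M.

23.18 s

Step 1: For second-order: t = (1/[ClO] - 1/[ClO]₀)/k
Step 2: t = (1/0.45 - 1/2.9)/0.081
Step 3: t = (2.222 - 0.3448)/0.081
Step 4: t = 1.877/0.081 = 23.18 s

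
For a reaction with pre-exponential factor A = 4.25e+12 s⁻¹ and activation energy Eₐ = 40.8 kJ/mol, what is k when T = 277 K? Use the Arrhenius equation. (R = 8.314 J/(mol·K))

8.60e+04 s⁻¹

Step 1: Use the Arrhenius equation: k = A × exp(-Eₐ/RT)
Step 2: Convert Eₐ to J/mol: 40.8 kJ/mol = 40800 J/mol
Step 3: Calculate the exponent: -Eₐ/(RT) = -40800/(8.314 × 277) = -17.71619
Step 4: k = 4.25e+12 × exp(-17.71619)
Step 5: k = 4.25e+12 × 2.02282e-08 = 8.5970e+04 s⁻¹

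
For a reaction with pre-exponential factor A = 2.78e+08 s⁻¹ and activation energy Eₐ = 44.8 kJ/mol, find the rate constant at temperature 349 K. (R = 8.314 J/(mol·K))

5.48e+01 s⁻¹

Step 1: Use the Arrhenius equation: k = A × exp(-Eₐ/RT)
Step 2: Convert Eₐ to J/mol: 44.8 kJ/mol = 44800 J/mol
Step 3: Calculate the exponent: -Eₐ/(RT) = -44800/(8.314 × 349) = -15.43983
Step 4: k = 2.78e+08 × exp(-15.43983)
Step 5: k = 2.78e+08 × 1.97046e-07 = 5.4779e+01 s⁻¹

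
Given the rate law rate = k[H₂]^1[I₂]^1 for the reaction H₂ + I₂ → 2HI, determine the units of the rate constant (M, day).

M⁻¹·day⁻¹

Step 1: Overall order = 1 + 1 = 2.
Step 2: rate has units M·day⁻¹; [H₂]^1[I₂]^1 has units M^2.
Step 3: k = rate/([H₂]^1[I₂]^1), so units of k = M^(1-2)·day⁻¹ = M⁻¹·day⁻¹.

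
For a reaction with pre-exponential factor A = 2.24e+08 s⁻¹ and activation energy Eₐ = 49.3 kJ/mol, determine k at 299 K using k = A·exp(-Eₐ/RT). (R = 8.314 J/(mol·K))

5.46e-01 s⁻¹

Step 1: Use the Arrhenius equation: k = A × exp(-Eₐ/RT)
Step 2: Convert Eₐ to J/mol: 49.3 kJ/mol = 49300 J/mol
Step 3: Calculate the exponent: -Eₐ/(RT) = -49300/(8.314 × 299) = -19.83196
Step 4: k = 2.24e+08 × exp(-19.83196)
Step 5: k = 2.24e+08 × 2.43831e-09 = 5.4618e-01 s⁻¹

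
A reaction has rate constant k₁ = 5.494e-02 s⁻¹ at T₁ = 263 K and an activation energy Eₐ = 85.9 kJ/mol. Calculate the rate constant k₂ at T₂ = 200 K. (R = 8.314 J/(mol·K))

2.321e-07 s⁻¹

Step 1: Use the two-temperature Arrhenius form: ln(k₂/k₁) = -Eₐ/R × (1/T₂ - 1/T₁)
Step 2: Convert Eₐ to J/mol: 85.9 kJ/mol = 85900 J/mol
Step 3: 1/T₂ - 1/T₁ = 1/200 - 1/263 = 1.197719e-03 K⁻¹
Step 4: ln(k₂/k₁) = -85900/8.314 × 1.197719e-03 = -12.37480
Step 5: k₂ = k₁ × exp(-12.37480) = 5.494e-02 × 4.22370e-06 = 2.321e-07 s⁻¹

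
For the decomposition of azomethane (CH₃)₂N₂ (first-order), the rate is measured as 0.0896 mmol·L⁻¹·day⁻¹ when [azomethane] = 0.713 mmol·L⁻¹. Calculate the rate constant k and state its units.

0.1257 day⁻¹

Step 1: rate = k[azomethane]^1, so k = rate / [azomethane]^1.
Step 2: k = 0.0896 / (0.713)^1 = 0.0896 / 0.713.
Step 3: k = 0.1257 day⁻¹.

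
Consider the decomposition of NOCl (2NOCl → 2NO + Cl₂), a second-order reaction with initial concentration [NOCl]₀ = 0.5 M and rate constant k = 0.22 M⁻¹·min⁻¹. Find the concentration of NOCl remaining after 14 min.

0.1969 M

Step 1: For a second-order reaction: 1/[NOCl] = 1/[NOCl]₀ + kt
Step 2: 1/[NOCl] = 1/0.5 + 0.22 × 14
Step 3: 1/[NOCl] = 2 + 3.08 = 5.08
Step 4: [NOCl] = 1/5.08 = 0.1969 M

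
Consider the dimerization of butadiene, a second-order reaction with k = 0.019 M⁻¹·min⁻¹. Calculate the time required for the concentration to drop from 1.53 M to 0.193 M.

238.3 min

Step 1: For second-order: t = (1/[C₄H₆] - 1/[C₄H₆]₀)/k
Step 2: t = (1/0.193 - 1/1.53)/0.019
Step 3: t = (5.181 - 0.6536)/0.019
Step 4: t = 4.528/0.019 = 238.3 min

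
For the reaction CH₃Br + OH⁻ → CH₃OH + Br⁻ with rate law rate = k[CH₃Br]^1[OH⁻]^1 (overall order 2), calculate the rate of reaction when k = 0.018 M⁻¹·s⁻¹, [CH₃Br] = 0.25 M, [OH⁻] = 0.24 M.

0.00108 M/s

Step 1: The rate law is rate = k[CH₃Br]^1[OH⁻]^1, overall order = 1+1 = 2
Step 2: Substitute values: rate = 0.018 × (0.25)^1 × (0.24)^1
Step 3: rate = 0.018 × 0.25 × 0.24 = 0.00108 M/s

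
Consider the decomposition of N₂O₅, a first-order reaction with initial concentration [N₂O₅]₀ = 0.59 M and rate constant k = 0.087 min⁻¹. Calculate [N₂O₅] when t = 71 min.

0.001225 M

Step 1: For a first-order reaction: [N₂O₅] = [N₂O₅]₀ × e^(-kt)
Step 2: [N₂O₅] = 0.59 × e^(-0.087 × 71)
Step 3: [N₂O₅] = 0.59 × e^(-6.177)
Step 4: [N₂O₅] = 0.59 × 0.00207665 = 0.001225 M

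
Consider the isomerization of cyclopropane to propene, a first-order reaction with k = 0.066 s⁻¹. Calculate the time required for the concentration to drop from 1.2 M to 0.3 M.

21 s

Step 1: For first-order: t = ln([cyclopropane]₀/[cyclopropane])/k
Step 2: t = ln(1.2/0.3)/0.066
Step 3: t = ln(4)/0.066
Step 4: t = 1.386/0.066 = 21 s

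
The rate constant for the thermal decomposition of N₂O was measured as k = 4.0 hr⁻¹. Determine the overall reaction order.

first order (1)

Step 1: The units of k for an nth-order reaction are (concentration)^(1-n)·(time)⁻¹.
Step 2: Here k has units hr⁻¹, so the concentration exponent is 0.
Step 3: 1 - n = 0 ⇒ n = 1. The reaction is first order.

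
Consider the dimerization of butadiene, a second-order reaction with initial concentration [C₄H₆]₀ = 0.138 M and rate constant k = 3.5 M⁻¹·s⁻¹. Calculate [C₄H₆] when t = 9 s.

0.02581 M

Step 1: For a second-order reaction: 1/[C₄H₆] = 1/[C₄H₆]₀ + kt
Step 2: 1/[C₄H₆] = 1/0.138 + 3.5 × 9
Step 3: 1/[C₄H₆] = 7.246 + 31.5 = 38.75
Step 4: [C₄H₆] = 1/38.75 = 0.02581 M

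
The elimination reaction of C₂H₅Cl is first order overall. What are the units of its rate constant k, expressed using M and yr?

yr⁻¹

Step 1: For overall order n, rate = k × (concentration)^n.
Step 2: Rate has units M·yr⁻¹; concentration term has units M^1.
Step 3: k = rate / (concentration)^n, so units of k = M^(1-1)·yr⁻¹ = yr⁻¹.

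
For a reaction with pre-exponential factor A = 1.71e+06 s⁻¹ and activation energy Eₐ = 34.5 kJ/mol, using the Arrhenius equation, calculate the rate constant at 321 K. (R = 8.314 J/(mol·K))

4.16e+00 s⁻¹

Step 1: Use the Arrhenius equation: k = A × exp(-Eₐ/RT)
Step 2: Convert Eₐ to J/mol: 34.5 kJ/mol = 34500 J/mol
Step 3: Calculate the exponent: -Eₐ/(RT) = -34500/(8.314 × 321) = -12.92719
Step 4: k = 1.71e+06 × exp(-12.92719)
Step 5: k = 1.71e+06 × 2.43104e-06 = 4.1571e+00 s⁻¹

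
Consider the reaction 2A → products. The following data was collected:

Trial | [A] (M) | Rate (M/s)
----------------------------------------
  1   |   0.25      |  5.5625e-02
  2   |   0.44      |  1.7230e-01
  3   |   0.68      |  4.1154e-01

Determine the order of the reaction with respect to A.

second order (2)

Step 1: Compare trials to find order n where rate₂/rate₁ = ([A]₂/[A]₁)^n
Step 2: rate₂/rate₁ = 1.7230e-01/5.5625e-02 = 3.098
Step 3: [A]₂/[A]₁ = 0.44/0.25 = 1.76
Step 4: n = ln(3.098)/ln(1.76) = 2.00 ≈ 2
Step 5: The reaction is second order in A.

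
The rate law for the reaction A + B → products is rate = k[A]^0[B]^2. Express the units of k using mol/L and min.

(mol/L)⁻¹·min⁻¹

Step 1: Overall order = 0 + 2 = 2.
Step 2: rate has units mol/L·min⁻¹; [A]^0[B]^2 has units (mol/L)^2.
Step 3: k = rate/([A]^0[B]^2), so units of k = (mol/L)^(1-2)·min⁻¹ = (mol/L)⁻¹·min⁻¹.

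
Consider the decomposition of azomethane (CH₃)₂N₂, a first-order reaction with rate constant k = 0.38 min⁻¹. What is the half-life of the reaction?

1.824 min

Step 1: For a first-order reaction, t₁/₂ = ln(2)/k
Step 2: t₁/₂ = ln(2)/0.38
Step 3: t₁/₂ = 0.6931/0.38 = 1.824 min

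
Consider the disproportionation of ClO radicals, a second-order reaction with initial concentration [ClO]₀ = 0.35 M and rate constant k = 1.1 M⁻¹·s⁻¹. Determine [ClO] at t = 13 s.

0.05828 M

Step 1: For a second-order reaction: 1/[ClO] = 1/[ClO]₀ + kt
Step 2: 1/[ClO] = 1/0.35 + 1.1 × 13
Step 3: 1/[ClO] = 2.857 + 14.3 = 17.16
Step 4: [ClO] = 1/17.16 = 0.05828 M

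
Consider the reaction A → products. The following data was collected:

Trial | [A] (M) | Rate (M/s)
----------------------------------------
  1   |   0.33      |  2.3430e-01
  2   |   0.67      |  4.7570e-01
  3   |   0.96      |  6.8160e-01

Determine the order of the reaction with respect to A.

first order (1)

Step 1: Compare trials to find order n where rate₂/rate₁ = ([A]₂/[A]₁)^n
Step 2: rate₂/rate₁ = 4.7570e-01/2.3430e-01 = 2.03
Step 3: [A]₂/[A]₁ = 0.67/0.33 = 2.03
Step 4: n = ln(2.03)/ln(2.03) = 1.00 ≈ 1
Step 5: The reaction is first order in A.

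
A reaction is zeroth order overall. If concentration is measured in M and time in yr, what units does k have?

M·yr⁻¹

Step 1: For overall order n, rate = k × (concentration)^n.
Step 2: Rate has units M·yr⁻¹; concentration term has units M^0.
Step 3: k = rate / (concentration)^n, so units of k = M^(1-0)·yr⁻¹ = M·yr⁻¹.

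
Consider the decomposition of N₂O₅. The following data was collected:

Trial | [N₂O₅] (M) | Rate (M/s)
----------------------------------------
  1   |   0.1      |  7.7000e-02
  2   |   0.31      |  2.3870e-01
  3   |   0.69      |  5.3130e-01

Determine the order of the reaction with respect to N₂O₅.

first order (1)

Step 1: Compare trials to find order n where rate₂/rate₁ = ([N₂O₅]₂/[N₂O₅]₁)^n
Step 2: rate₂/rate₁ = 2.3870e-01/7.7000e-02 = 3.1
Step 3: [N₂O₅]₂/[N₂O₅]₁ = 0.31/0.1 = 3.1
Step 4: n = ln(3.1)/ln(3.1) = 1.00 ≈ 1
Step 5: The reaction is first order in N₂O₅.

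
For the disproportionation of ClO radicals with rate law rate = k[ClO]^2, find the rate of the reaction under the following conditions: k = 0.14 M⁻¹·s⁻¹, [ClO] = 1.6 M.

0.3584 M/s

Step 1: Identify the rate law: rate = k[ClO]^2
Step 2: Substitute values: rate = 0.14 × (1.6)^2
Step 3: Calculate: rate = 0.14 × 2.56 = 0.3584 M/s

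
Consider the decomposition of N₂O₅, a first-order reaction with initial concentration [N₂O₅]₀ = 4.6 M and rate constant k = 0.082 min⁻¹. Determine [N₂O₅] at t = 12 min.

1.72 M

Step 1: For a first-order reaction: [N₂O₅] = [N₂O₅]₀ × e^(-kt)
Step 2: [N₂O₅] = 4.6 × e^(-0.082 × 12)
Step 3: [N₂O₅] = 4.6 × e^(-0.984)
Step 4: [N₂O₅] = 4.6 × 0.373813 = 1.72 M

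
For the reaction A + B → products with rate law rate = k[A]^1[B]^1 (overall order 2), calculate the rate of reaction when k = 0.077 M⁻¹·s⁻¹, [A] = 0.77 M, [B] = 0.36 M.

0.02134 M/s

Step 1: The rate law is rate = k[A]^1[B]^1, overall order = 1+1 = 2
Step 2: Substitute values: rate = 0.077 × (0.77)^1 × (0.36)^1
Step 3: rate = 0.077 × 0.77 × 0.36 = 0.0213444 M/s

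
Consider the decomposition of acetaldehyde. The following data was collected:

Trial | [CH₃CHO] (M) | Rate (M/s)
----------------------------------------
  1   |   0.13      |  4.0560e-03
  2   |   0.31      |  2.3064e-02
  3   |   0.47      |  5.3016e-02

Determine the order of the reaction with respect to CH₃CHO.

second order (2)

Step 1: Compare trials to find order n where rate₂/rate₁ = ([CH₃CHO]₂/[CH₃CHO]₁)^n
Step 2: rate₂/rate₁ = 2.3064e-02/4.0560e-03 = 5.686
Step 3: [CH₃CHO]₂/[CH₃CHO]₁ = 0.31/0.13 = 2.385
Step 4: n = ln(5.686)/ln(2.385) = 2.00 ≈ 2
Step 5: The reaction is second order in CH₃CHO.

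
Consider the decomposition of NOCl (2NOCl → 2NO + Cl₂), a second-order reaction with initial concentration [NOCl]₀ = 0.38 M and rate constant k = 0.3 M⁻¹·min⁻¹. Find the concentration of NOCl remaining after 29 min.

0.08825 M

Step 1: For a second-order reaction: 1/[NOCl] = 1/[NOCl]₀ + kt
Step 2: 1/[NOCl] = 1/0.38 + 0.3 × 29
Step 3: 1/[NOCl] = 2.632 + 8.7 = 11.33
Step 4: [NOCl] = 1/11.33 = 0.08825 M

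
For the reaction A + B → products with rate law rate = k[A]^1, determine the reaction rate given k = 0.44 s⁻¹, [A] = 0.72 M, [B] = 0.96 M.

0.3168 M/s

Step 1: The rate law is rate = k[A]^1
Step 2: Note that the rate does not depend on [B] (zero order in B).
Step 3: rate = 0.44 × (0.72)^1 = 0.3168 M/s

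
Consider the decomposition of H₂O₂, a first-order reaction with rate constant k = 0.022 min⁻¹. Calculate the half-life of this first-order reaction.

31.51 min

Step 1: For a first-order reaction, t₁/₂ = ln(2)/k
Step 2: t₁/₂ = ln(2)/0.022
Step 3: t₁/₂ = 0.6931/0.022 = 31.51 min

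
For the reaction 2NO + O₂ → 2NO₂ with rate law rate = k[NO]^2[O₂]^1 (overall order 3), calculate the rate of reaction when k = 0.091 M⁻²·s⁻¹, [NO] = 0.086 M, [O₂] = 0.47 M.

0.0003163 M/s

Step 1: The rate law is rate = k[NO]^2[O₂]^1, overall order = 2+1 = 3
Step 2: Substitute values: rate = 0.091 × (0.086)^2 × (0.47)^1
Step 3: rate = 0.091 × 0.007396 × 0.47 = 0.000316327 M/s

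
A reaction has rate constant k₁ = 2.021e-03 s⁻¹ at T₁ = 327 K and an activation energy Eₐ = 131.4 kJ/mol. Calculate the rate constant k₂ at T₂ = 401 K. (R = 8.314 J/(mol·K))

1.510e+01 s⁻¹

Step 1: Use the two-temperature Arrhenius form: ln(k₂/k₁) = -Eₐ/R × (1/T₂ - 1/T₁)
Step 2: Convert Eₐ to J/mol: 131.4 kJ/mol = 131400 J/mol
Step 3: 1/T₂ - 1/T₁ = 1/401 - 1/327 = -5.643384e-04 K⁻¹
Step 4: ln(k₂/k₁) = -131400/8.314 × -5.643384e-04 = 8.91918
Step 5: k₂ = k₁ × exp(8.91918) = 2.021e-03 × 7.47396e+03 = 1.510e+01 s⁻¹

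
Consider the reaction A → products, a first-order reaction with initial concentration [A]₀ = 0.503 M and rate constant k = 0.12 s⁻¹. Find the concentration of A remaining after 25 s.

0.02504 M

Step 1: For a first-order reaction: [A] = [A]₀ × e^(-kt)
Step 2: [A] = 0.503 × e^(-0.12 × 25)
Step 3: [A] = 0.503 × e^(-3)
Step 4: [A] = 0.503 × 0.0497871 = 0.02504 M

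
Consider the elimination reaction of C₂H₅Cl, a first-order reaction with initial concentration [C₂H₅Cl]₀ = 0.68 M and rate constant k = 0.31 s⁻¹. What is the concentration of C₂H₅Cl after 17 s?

0.003498 M

Step 1: For a first-order reaction: [C₂H₅Cl] = [C₂H₅Cl]₀ × e^(-kt)
Step 2: [C₂H₅Cl] = 0.68 × e^(-0.31 × 17)
Step 3: [C₂H₅Cl] = 0.68 × e^(-5.27)
Step 4: [C₂H₅Cl] = 0.68 × 0.00514361 = 0.003498 M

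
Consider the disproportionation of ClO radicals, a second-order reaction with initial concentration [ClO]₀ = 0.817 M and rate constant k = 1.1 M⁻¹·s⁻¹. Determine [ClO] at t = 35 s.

0.02517 M

Step 1: For a second-order reaction: 1/[ClO] = 1/[ClO]₀ + kt
Step 2: 1/[ClO] = 1/0.817 + 1.1 × 35
Step 3: 1/[ClO] = 1.224 + 38.5 = 39.72
Step 4: [ClO] = 1/39.72 = 0.02517 M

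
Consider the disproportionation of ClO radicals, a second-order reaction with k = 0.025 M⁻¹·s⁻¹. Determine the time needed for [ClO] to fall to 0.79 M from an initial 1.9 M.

29.58 s

Step 1: For second-order: t = (1/[ClO] - 1/[ClO]₀)/k
Step 2: t = (1/0.79 - 1/1.9)/0.025
Step 3: t = (1.266 - 0.5263)/0.025
Step 4: t = 0.7395/0.025 = 29.58 s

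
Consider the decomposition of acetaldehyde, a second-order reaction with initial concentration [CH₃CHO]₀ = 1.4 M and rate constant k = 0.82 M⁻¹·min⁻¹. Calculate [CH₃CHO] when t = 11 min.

0.1027 M

Step 1: For a second-order reaction: 1/[CH₃CHO] = 1/[CH₃CHO]₀ + kt
Step 2: 1/[CH₃CHO] = 1/1.4 + 0.82 × 11
Step 3: 1/[CH₃CHO] = 0.7143 + 9.02 = 9.734
Step 4: [CH₃CHO] = 1/9.734 = 0.1027 M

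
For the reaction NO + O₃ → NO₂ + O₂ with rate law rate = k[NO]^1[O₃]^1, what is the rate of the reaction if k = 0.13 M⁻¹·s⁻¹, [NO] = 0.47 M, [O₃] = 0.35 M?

0.02138 M/s

Step 1: The rate law is rate = k[NO]^1[O₃]^1
Step 2: Substitute: rate = 0.13 × (0.47)^1 × (0.35)^1
Step 3: rate = 0.13 × 0.47 × 0.35 = 0.021385 M/s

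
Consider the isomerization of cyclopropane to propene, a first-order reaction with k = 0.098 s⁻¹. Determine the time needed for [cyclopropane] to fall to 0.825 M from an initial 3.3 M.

14.15 s

Step 1: For first-order: t = ln([cyclopropane]₀/[cyclopropane])/k
Step 2: t = ln(3.3/0.825)/0.098
Step 3: t = ln(4)/0.098
Step 4: t = 1.386/0.098 = 14.15 s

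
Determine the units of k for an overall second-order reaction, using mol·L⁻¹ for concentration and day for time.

(mol·L⁻¹)⁻¹·day⁻¹

Step 1: For overall order n, rate = k × (concentration)^n.
Step 2: Rate has units mol·L⁻¹·day⁻¹; concentration term has units (mol·L⁻¹)^2.
Step 3: k = rate / (concentration)^n, so units of k = (mol·L⁻¹)^(1-2)·day⁻¹ = (mol·L⁻¹)⁻¹·day⁻¹.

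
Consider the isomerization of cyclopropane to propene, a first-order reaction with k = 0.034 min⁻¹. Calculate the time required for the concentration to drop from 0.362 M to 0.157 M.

24.57 min

Step 1: For first-order: t = ln([cyclopropane]₀/[cyclopropane])/k
Step 2: t = ln(0.362/0.157)/0.034
Step 3: t = ln(2.306)/0.034
Step 4: t = 0.8354/0.034 = 24.57 min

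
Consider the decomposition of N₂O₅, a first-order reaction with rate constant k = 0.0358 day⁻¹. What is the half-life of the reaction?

19.36 day

Step 1: For a first-order reaction, t₁/₂ = ln(2)/k
Step 2: t₁/₂ = ln(2)/0.0358
Step 3: t₁/₂ = 0.6931/0.0358 = 19.36 day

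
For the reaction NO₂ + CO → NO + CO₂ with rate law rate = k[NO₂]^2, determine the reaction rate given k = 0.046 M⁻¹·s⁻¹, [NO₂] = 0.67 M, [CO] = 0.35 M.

0.02065 M/s

Step 1: The rate law is rate = k[NO₂]^2
Step 2: Note that the rate does not depend on [CO] (zero order in CO).
Step 3: rate = 0.046 × (0.67)^2 = 0.0206494 M/s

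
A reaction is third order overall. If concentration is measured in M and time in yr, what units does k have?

M⁻²·yr⁻¹

Step 1: For overall order n, rate = k × (concentration)^n.
Step 2: Rate has units M·yr⁻¹; concentration term has units M^3.
Step 3: k = rate / (concentration)^n, so units of k = M^(1-3)·yr⁻¹ = M⁻²·yr⁻¹.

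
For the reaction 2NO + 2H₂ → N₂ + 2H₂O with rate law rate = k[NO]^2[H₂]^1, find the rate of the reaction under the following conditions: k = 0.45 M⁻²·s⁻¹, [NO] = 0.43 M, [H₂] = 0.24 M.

0.01997 M/s

Step 1: The rate law is rate = k[NO]^2[H₂]^1
Step 2: Substitute: rate = 0.45 × (0.43)^2 × (0.24)^1
Step 3: rate = 0.45 × 0.1849 × 0.24 = 0.0199692 M/s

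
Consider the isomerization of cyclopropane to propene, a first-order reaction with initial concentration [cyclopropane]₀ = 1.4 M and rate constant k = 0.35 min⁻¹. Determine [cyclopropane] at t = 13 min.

0.01479 M

Step 1: For a first-order reaction: [cyclopropane] = [cyclopropane]₀ × e^(-kt)
Step 2: [cyclopropane] = 1.4 × e^(-0.35 × 13)
Step 3: [cyclopropane] = 1.4 × e^(-4.55)
Step 4: [cyclopropane] = 1.4 × 0.0105672 = 0.01479 M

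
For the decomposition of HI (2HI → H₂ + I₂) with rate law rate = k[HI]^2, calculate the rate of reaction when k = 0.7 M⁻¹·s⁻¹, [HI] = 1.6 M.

1.792 M/s

Step 1: Identify the rate law: rate = k[HI]^2
Step 2: Substitute values: rate = 0.7 × (1.6)^2
Step 3: Calculate: rate = 0.7 × 2.56 = 1.792 M/s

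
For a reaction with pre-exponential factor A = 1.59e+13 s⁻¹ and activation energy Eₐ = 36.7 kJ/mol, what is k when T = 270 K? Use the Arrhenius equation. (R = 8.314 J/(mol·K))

1.26e+06 s⁻¹

Step 1: Use the Arrhenius equation: k = A × exp(-Eₐ/RT)
Step 2: Convert Eₐ to J/mol: 36.7 kJ/mol = 36700 J/mol
Step 3: Calculate the exponent: -Eₐ/(RT) = -36700/(8.314 × 270) = -16.34904
Step 4: k = 1.59e+13 × exp(-16.34904)
Step 5: k = 1.59e+13 × 7.93784e-08 = 1.2621e+06 s⁻¹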